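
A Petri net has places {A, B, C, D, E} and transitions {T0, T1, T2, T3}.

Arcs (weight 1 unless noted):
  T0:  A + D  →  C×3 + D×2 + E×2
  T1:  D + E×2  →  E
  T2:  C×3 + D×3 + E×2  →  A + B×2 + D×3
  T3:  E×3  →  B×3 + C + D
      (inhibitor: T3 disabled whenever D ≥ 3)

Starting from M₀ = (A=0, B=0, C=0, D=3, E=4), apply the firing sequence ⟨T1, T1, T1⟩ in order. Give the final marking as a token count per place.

(A=0, B=0, C=0, D=0, E=1)

step 1: fire T1:  (A=0, B=0, C=0, D=3, E=4) → (A=0, B=0, C=0, D=2, E=3)
step 2: fire T1:  (A=0, B=0, C=0, D=2, E=3) → (A=0, B=0, C=0, D=1, E=2)
step 3: fire T1:  (A=0, B=0, C=0, D=1, E=2) → (A=0, B=0, C=0, D=0, E=1)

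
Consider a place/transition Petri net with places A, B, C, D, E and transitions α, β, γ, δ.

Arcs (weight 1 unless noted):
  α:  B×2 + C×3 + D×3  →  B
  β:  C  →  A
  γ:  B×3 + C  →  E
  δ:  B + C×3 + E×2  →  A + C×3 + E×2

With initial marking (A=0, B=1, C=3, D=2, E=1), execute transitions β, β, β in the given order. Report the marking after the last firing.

step 1: fire β:  (A=0, B=1, C=3, D=2, E=1) → (A=1, B=1, C=2, D=2, E=1)
step 2: fire β:  (A=1, B=1, C=2, D=2, E=1) → (A=2, B=1, C=1, D=2, E=1)
step 3: fire β:  (A=2, B=1, C=1, D=2, E=1) → (A=3, B=1, C=0, D=2, E=1)

(A=3, B=1, C=0, D=2, E=1)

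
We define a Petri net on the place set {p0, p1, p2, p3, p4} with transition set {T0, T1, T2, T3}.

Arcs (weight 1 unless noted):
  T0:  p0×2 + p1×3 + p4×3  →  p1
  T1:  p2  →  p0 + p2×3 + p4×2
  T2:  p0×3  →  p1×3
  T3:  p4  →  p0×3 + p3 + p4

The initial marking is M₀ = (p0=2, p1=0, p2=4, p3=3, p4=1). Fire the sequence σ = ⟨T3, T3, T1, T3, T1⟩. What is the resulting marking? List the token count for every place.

step 1: fire T3:  (p0=2, p1=0, p2=4, p3=3, p4=1) → (p0=5, p1=0, p2=4, p3=4, p4=1)
step 2: fire T3:  (p0=5, p1=0, p2=4, p3=4, p4=1) → (p0=8, p1=0, p2=4, p3=5, p4=1)
step 3: fire T1:  (p0=8, p1=0, p2=4, p3=5, p4=1) → (p0=9, p1=0, p2=6, p3=5, p4=3)
step 4: fire T3:  (p0=9, p1=0, p2=6, p3=5, p4=3) → (p0=12, p1=0, p2=6, p3=6, p4=3)
step 5: fire T1:  (p0=12, p1=0, p2=6, p3=6, p4=3) → (p0=13, p1=0, p2=8, p3=6, p4=5)

(p0=13, p1=0, p2=8, p3=6, p4=5)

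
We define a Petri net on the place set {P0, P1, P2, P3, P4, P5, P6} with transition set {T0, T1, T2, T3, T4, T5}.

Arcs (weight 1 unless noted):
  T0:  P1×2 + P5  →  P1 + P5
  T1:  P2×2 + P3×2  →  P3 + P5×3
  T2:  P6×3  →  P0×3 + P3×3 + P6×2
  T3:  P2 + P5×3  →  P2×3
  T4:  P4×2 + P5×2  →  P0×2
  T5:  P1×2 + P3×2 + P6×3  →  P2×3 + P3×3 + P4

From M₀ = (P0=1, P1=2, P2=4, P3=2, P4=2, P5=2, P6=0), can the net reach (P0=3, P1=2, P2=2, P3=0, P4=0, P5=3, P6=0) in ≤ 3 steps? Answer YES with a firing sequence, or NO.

depth 0: 1 marking
depth 1: 4 markings reached so far
depth 2: 8 markings reached so far
depth 3: 11 markings reached so far
target is not among the 11 markings reachable within 3 steps

NO — not reachable within 3 firings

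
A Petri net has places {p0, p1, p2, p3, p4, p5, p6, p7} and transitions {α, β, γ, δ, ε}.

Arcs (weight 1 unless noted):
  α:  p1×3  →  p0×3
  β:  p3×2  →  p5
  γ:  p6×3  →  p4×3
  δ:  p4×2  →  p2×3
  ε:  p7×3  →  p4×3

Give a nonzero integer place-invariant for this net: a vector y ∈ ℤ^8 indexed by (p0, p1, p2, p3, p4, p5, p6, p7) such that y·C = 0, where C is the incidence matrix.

Incidence matrix C (rows=places, cols=transitions):
        α    β    γ    δ    ε
   p0   3    0    0    0    0
   p1  -3    0    0    0    0
   p2   0    0    0    3    0
   p3   0   -2    0    0    0
   p4   0    0    3   -2    3
   p5   0    1    0    0    0
   p6   0    0   -3    0    0
   p7   0    0    0    0   -3

Candidate y = [1, 1, 0, 0, 0, 0, 0, 0]; check y·C column-wise:
  col α: 1·3 + 1·-3 = 0
  col β: 1·0 + 1·0 + 0·-2 + 0·1 = 0
  col γ: 1·0 + 1·0 + 0·3 + 0·-3 = 0
  col δ: 1·0 + 1·0 + 0·3 + 0·-2 = 0
  col ε: 1·0 + 1·0 + 0·3 + 0·-3 = 0

y = (p0:1, p1:1, p2:0, p3:0, p4:0, p5:0, p6:0, p7:0)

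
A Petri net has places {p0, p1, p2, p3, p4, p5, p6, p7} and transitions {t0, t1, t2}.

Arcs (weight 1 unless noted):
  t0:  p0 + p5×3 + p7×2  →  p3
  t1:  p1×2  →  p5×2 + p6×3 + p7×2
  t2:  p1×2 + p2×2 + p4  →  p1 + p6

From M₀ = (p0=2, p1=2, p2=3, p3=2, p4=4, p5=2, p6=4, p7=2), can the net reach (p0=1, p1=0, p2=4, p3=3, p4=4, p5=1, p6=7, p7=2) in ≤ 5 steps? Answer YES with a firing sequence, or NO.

depth 0: 1 marking
depth 1: 3 markings reached so far
depth 2: 4 markings reached so far
depth 3: 4 markings reached so far
(frontier empty at depth 3; search complete)
target is not among the 4 markings reachable within 5 steps

NO — not reachable within 5 firings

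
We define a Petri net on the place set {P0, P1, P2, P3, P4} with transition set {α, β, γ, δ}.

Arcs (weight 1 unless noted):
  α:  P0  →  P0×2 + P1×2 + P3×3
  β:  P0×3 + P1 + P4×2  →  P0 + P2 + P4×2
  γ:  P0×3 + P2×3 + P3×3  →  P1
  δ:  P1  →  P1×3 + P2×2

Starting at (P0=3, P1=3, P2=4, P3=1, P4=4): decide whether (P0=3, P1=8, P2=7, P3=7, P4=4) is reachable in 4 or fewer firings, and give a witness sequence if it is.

step 1: fire α:  (P0=3, P1=3, P2=4, P3=1, P4=4) → (P0=4, P1=5, P2=4, P3=4, P4=4)
step 2: fire α:  (P0=4, P1=5, P2=4, P3=4, P4=4) → (P0=5, P1=7, P2=4, P3=7, P4=4)
step 3: fire β:  (P0=5, P1=7, P2=4, P3=7, P4=4) → (P0=3, P1=6, P2=5, P3=7, P4=4)
step 4: fire δ:  (P0=3, P1=6, P2=5, P3=7, P4=4) → (P0=3, P1=8, P2=7, P3=7, P4=4)

YES — reachable via ⟨α, α, β, δ⟩ (4 firings)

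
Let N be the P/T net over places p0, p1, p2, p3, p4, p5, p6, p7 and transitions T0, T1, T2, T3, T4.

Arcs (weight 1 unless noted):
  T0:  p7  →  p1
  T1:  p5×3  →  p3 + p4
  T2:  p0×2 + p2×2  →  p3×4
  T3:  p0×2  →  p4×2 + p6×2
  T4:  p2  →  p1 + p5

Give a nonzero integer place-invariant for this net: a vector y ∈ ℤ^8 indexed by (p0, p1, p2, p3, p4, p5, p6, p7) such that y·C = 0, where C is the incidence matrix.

y = (p0:5, p1:0, p2:3, p3:4, p4:5, p5:3, p6:0, p7:0)

Incidence matrix C (rows=places, cols=transitions):
       T0   T1   T2   T3   T4
   p0   0    0   -2   -2    0
   p1   1    0    0    0    1
   p2   0    0   -2    0   -1
   p3   0    1    4    0    0
   p4   0    1    0    2    0
   p5   0   -3    0    0    1
   p6   0    0    0    2    0
   p7  -1    0    0    0    0

Candidate y = [5, 0, 3, 4, 5, 3, 0, 0]; check y·C column-wise:
  col T0: 5·0 + 0·1 + 3·0 + 4·0 + 5·0 + 3·0 + 0·-1 = 0
  col T1: 5·0 + 3·0 + 4·1 + 5·1 + 3·-3 = 0
  col T2: 5·-2 + 3·-2 + 4·4 + 5·0 + 3·0 = 0
  col T3: 5·-2 + 3·0 + 4·0 + 5·2 + 3·0 + 0·2 = 0
  col T4: 5·0 + 0·1 + 3·-1 + 4·0 + 5·0 + 3·1 = 0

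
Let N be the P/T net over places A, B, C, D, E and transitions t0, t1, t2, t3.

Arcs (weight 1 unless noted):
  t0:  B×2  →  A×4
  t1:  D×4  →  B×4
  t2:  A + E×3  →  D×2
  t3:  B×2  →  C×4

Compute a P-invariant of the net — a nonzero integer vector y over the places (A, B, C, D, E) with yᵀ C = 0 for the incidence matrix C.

y = (A:1, B:2, C:1, D:2, E:1)

Incidence matrix C (rows=places, cols=transitions):
       t0   t1   t2   t3
    A   4    0   -1    0
    B  -2    4    0   -2
    C   0    0    0    4
    D   0   -4    2    0
    E   0    0   -3    0

Candidate y = [1, 2, 1, 2, 1]; check y·C column-wise:
  col t0: 1·4 + 2·-2 + 1·0 + 2·0 + 1·0 = 0
  col t1: 1·0 + 2·4 + 1·0 + 2·-4 + 1·0 = 0
  col t2: 1·-1 + 2·0 + 1·0 + 2·2 + 1·-3 = 0
  col t3: 1·0 + 2·-2 + 1·4 + 2·0 + 1·0 = 0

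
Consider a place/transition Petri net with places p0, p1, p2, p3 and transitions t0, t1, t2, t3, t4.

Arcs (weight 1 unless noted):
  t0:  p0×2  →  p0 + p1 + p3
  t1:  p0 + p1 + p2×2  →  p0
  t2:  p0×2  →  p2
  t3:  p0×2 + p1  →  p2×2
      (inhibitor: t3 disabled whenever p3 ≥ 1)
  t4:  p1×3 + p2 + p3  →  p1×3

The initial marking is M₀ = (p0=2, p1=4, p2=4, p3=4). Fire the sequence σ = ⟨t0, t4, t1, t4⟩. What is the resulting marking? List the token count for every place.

step 1: fire t0:  (p0=2, p1=4, p2=4, p3=4) → (p0=1, p1=5, p2=4, p3=5)
step 2: fire t4:  (p0=1, p1=5, p2=4, p3=5) → (p0=1, p1=5, p2=3, p3=4)
step 3: fire t1:  (p0=1, p1=5, p2=3, p3=4) → (p0=1, p1=4, p2=1, p3=4)
step 4: fire t4:  (p0=1, p1=4, p2=1, p3=4) → (p0=1, p1=4, p2=0, p3=3)

(p0=1, p1=4, p2=0, p3=3)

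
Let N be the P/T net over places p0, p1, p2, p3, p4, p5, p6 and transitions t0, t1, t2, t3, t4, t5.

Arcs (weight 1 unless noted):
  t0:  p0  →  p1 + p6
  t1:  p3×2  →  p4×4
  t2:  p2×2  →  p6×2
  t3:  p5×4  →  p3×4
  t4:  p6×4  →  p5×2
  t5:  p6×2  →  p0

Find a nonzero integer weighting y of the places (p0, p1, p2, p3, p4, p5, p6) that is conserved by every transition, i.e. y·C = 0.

y = (p0:2, p1:1, p2:1, p3:2, p4:1, p5:2, p6:1)

Incidence matrix C (rows=places, cols=transitions):
       t0   t1   t2   t3   t4   t5
   p0  -1    0    0    0    0    1
   p1   1    0    0    0    0    0
   p2   0    0   -2    0    0    0
   p3   0   -2    0    4    0    0
   p4   0    4    0    0    0    0
   p5   0    0    0   -4    2    0
   p6   1    0    2    0   -4   -2

Candidate y = [2, 1, 1, 2, 1, 2, 1]; check y·C column-wise:
  col t0: 2·-1 + 1·1 + 1·0 + 2·0 + 1·0 + 2·0 + 1·1 = 0
  col t1: 2·0 + 1·0 + 1·0 + 2·-2 + 1·4 + 2·0 + 1·0 = 0
  col t2: 2·0 + 1·0 + 1·-2 + 2·0 + 1·0 + 2·0 + 1·2 = 0
  col t3: 2·0 + 1·0 + 1·0 + 2·4 + 1·0 + 2·-4 + 1·0 = 0
  col t4: 2·0 + 1·0 + 1·0 + 2·0 + 1·0 + 2·2 + 1·-4 = 0
  col t5: 2·1 + 1·0 + 1·0 + 2·0 + 1·0 + 2·0 + 1·-2 = 0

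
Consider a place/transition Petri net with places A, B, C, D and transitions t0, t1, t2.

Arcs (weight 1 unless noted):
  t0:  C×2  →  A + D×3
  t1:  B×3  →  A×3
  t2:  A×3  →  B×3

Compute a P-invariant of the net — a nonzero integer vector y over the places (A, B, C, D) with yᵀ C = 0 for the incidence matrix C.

Incidence matrix C (rows=places, cols=transitions):
       t0   t1   t2
    A   1    3   -3
    B   0   -3    3
    C  -2    0    0
    D   3    0    0

Candidate y = [2, 2, 1, 0]; check y·C column-wise:
  col t0: 2·1 + 2·0 + 1·-2 + 0·3 = 0
  col t1: 2·3 + 2·-3 + 1·0 = 0
  col t2: 2·-3 + 2·3 + 1·0 = 0

y = (A:2, B:2, C:1, D:0)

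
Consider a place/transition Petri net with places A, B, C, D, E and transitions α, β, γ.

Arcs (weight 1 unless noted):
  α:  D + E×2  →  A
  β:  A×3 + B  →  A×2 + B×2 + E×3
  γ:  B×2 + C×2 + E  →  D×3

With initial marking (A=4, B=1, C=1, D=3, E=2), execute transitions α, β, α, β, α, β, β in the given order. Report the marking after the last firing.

step 1: fire α:  (A=4, B=1, C=1, D=3, E=2) → (A=5, B=1, C=1, D=2, E=0)
step 2: fire β:  (A=5, B=1, C=1, D=2, E=0) → (A=4, B=2, C=1, D=2, E=3)
step 3: fire α:  (A=4, B=2, C=1, D=2, E=3) → (A=5, B=2, C=1, D=1, E=1)
step 4: fire β:  (A=5, B=2, C=1, D=1, E=1) → (A=4, B=3, C=1, D=1, E=4)
step 5: fire α:  (A=4, B=3, C=1, D=1, E=4) → (A=5, B=3, C=1, D=0, E=2)
step 6: fire β:  (A=5, B=3, C=1, D=0, E=2) → (A=4, B=4, C=1, D=0, E=5)
step 7: fire β:  (A=4, B=4, C=1, D=0, E=5) → (A=3, B=5, C=1, D=0, E=8)

(A=3, B=5, C=1, D=0, E=8)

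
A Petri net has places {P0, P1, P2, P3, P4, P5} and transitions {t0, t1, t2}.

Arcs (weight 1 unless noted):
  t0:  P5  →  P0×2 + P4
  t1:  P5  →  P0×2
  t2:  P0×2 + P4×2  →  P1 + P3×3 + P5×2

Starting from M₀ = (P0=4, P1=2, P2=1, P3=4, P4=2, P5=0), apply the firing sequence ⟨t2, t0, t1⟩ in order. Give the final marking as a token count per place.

step 1: fire t2:  (P0=4, P1=2, P2=1, P3=4, P4=2, P5=0) → (P0=2, P1=3, P2=1, P3=7, P4=0, P5=2)
step 2: fire t0:  (P0=2, P1=3, P2=1, P3=7, P4=0, P5=2) → (P0=4, P1=3, P2=1, P3=7, P4=1, P5=1)
step 3: fire t1:  (P0=4, P1=3, P2=1, P3=7, P4=1, P5=1) → (P0=6, P1=3, P2=1, P3=7, P4=1, P5=0)

(P0=6, P1=3, P2=1, P3=7, P4=1, P5=0)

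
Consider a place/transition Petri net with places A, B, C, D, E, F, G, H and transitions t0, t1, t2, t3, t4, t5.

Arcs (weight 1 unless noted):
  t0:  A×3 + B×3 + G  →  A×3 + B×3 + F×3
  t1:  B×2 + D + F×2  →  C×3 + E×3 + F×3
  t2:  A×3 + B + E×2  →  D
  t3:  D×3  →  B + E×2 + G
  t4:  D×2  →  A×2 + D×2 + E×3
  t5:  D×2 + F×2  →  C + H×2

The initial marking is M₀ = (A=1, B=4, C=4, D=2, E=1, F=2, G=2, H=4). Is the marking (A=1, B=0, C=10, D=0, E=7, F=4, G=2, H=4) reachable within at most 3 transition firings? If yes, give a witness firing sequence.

step 1: fire t1:  (A=1, B=4, C=4, D=2, E=1, F=2, G=2, H=4) → (A=1, B=2, C=7, D=1, E=4, F=3, G=2, H=4)
step 2: fire t1:  (A=1, B=2, C=7, D=1, E=4, F=3, G=2, H=4) → (A=1, B=0, C=10, D=0, E=7, F=4, G=2, H=4)

YES — reachable via ⟨t1, t1⟩ (2 firings)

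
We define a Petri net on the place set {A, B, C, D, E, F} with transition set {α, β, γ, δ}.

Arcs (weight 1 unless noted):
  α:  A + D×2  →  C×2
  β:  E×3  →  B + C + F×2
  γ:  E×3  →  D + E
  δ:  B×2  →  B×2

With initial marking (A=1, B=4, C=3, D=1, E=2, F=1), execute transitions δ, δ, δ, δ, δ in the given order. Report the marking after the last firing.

step 1: fire δ:  (A=1, B=4, C=3, D=1, E=2, F=1) → (A=1, B=4, C=3, D=1, E=2, F=1)
step 2: fire δ:  (A=1, B=4, C=3, D=1, E=2, F=1) → (A=1, B=4, C=3, D=1, E=2, F=1)
step 3: fire δ:  (A=1, B=4, C=3, D=1, E=2, F=1) → (A=1, B=4, C=3, D=1, E=2, F=1)
step 4: fire δ:  (A=1, B=4, C=3, D=1, E=2, F=1) → (A=1, B=4, C=3, D=1, E=2, F=1)
step 5: fire δ:  (A=1, B=4, C=3, D=1, E=2, F=1) → (A=1, B=4, C=3, D=1, E=2, F=1)

(A=1, B=4, C=3, D=1, E=2, F=1)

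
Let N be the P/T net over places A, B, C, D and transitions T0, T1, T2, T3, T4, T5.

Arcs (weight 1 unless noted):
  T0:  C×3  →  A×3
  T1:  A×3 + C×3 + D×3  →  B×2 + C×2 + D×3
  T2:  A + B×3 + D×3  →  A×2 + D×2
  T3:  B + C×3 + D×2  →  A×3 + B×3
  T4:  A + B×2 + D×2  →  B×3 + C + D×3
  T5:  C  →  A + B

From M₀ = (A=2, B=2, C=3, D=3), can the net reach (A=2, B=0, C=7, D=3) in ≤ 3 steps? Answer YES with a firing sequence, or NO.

depth 0: 1 marking
depth 1: 5 markings reached so far
depth 2: 12 markings reached so far
depth 3: 22 markings reached so far
target is not among the 22 markings reachable within 3 steps

NO — not reachable within 3 firings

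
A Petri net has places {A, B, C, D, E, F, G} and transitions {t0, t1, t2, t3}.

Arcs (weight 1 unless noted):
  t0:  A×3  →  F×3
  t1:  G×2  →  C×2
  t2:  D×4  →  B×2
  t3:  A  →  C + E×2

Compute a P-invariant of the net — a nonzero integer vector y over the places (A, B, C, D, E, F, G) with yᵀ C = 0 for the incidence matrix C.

y = (A:0, B:2, C:0, D:1, E:0, F:0, G:0)

Incidence matrix C (rows=places, cols=transitions):
       t0   t1   t2   t3
    A  -3    0    0   -1
    B   0    0    2    0
    C   0    2    0    1
    D   0    0   -4    0
    E   0    0    0    2
    F   3    0    0    0
    G   0   -2    0    0

Candidate y = [0, 2, 0, 1, 0, 0, 0]; check y·C column-wise:
  col t0: 0·-3 + 2·0 + 1·0 + 0·3 = 0
  col t1: 2·0 + 0·2 + 1·0 + 0·-2 = 0
  col t2: 2·2 + 1·-4 = 0
  col t3: 0·-1 + 2·0 + 0·1 + 1·0 + 0·2 = 0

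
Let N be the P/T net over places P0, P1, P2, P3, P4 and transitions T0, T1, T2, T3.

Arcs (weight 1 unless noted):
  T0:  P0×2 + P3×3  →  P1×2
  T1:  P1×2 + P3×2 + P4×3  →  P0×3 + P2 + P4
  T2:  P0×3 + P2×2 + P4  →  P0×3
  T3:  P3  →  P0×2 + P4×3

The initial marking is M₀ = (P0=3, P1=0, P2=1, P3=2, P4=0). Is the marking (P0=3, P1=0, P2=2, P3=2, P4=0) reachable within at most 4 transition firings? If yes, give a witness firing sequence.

depth 0: 1 marking
depth 1: 2 markings reached so far
depth 2: 3 markings reached so far
depth 3: 3 markings reached so far
(frontier empty at depth 3; search complete)
target is not among the 3 markings reachable within 4 steps

NO — not reachable within 4 firings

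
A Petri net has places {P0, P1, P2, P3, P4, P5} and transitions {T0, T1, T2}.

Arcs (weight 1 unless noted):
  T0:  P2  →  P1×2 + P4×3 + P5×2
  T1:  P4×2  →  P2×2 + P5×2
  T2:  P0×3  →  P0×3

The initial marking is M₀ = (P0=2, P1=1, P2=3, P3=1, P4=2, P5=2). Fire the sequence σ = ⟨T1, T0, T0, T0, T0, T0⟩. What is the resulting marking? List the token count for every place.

step 1: fire T1:  (P0=2, P1=1, P2=3, P3=1, P4=2, P5=2) → (P0=2, P1=1, P2=5, P3=1, P4=0, P5=4)
step 2: fire T0:  (P0=2, P1=1, P2=5, P3=1, P4=0, P5=4) → (P0=2, P1=3, P2=4, P3=1, P4=3, P5=6)
step 3: fire T0:  (P0=2, P1=3, P2=4, P3=1, P4=3, P5=6) → (P0=2, P1=5, P2=3, P3=1, P4=6, P5=8)
step 4: fire T0:  (P0=2, P1=5, P2=3, P3=1, P4=6, P5=8) → (P0=2, P1=7, P2=2, P3=1, P4=9, P5=10)
step 5: fire T0:  (P0=2, P1=7, P2=2, P3=1, P4=9, P5=10) → (P0=2, P1=9, P2=1, P3=1, P4=12, P5=12)
step 6: fire T0:  (P0=2, P1=9, P2=1, P3=1, P4=12, P5=12) → (P0=2, P1=11, P2=0, P3=1, P4=15, P5=14)

(P0=2, P1=11, P2=0, P3=1, P4=15, P5=14)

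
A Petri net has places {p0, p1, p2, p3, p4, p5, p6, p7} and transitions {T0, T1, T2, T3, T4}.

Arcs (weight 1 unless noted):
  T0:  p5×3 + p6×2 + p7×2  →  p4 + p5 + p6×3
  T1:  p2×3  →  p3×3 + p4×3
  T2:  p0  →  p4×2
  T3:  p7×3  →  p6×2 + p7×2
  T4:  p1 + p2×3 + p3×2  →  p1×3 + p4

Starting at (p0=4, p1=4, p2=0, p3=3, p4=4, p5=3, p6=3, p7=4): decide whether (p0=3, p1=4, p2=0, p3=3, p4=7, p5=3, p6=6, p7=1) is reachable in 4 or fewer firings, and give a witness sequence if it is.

depth 0: 1 marking
depth 1: 4 markings reached so far
depth 2: 9 markings reached so far
depth 3: 15 markings reached so far
depth 4: 21 markings reached so far
target is not among the 21 markings reachable within 4 steps

NO — not reachable within 4 firings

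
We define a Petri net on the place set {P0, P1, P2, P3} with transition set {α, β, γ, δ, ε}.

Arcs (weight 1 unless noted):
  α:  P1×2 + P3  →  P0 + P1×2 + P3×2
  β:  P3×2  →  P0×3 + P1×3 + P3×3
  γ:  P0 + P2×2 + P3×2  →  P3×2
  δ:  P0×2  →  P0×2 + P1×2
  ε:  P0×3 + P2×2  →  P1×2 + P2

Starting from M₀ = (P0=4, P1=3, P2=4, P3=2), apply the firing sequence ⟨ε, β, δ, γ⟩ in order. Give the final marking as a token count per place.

step 1: fire ε:  (P0=4, P1=3, P2=4, P3=2) → (P0=1, P1=5, P2=3, P3=2)
step 2: fire β:  (P0=1, P1=5, P2=3, P3=2) → (P0=4, P1=8, P2=3, P3=3)
step 3: fire δ:  (P0=4, P1=8, P2=3, P3=3) → (P0=4, P1=10, P2=3, P3=3)
step 4: fire γ:  (P0=4, P1=10, P2=3, P3=3) → (P0=3, P1=10, P2=1, P3=3)

(P0=3, P1=10, P2=1, P3=3)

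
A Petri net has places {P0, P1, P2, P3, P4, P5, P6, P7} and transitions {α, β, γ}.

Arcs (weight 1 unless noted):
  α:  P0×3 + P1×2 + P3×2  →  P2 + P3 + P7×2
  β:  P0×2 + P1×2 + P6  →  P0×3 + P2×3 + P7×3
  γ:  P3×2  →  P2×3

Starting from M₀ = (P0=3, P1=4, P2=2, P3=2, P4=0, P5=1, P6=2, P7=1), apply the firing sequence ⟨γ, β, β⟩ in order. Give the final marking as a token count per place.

(P0=5, P1=0, P2=11, P3=0, P4=0, P5=1, P6=0, P7=7)

step 1: fire γ:  (P0=3, P1=4, P2=2, P3=2, P4=0, P5=1, P6=2, P7=1) → (P0=3, P1=4, P2=5, P3=0, P4=0, P5=1, P6=2, P7=1)
step 2: fire β:  (P0=3, P1=4, P2=5, P3=0, P4=0, P5=1, P6=2, P7=1) → (P0=4, P1=2, P2=8, P3=0, P4=0, P5=1, P6=1, P7=4)
step 3: fire β:  (P0=4, P1=2, P2=8, P3=0, P4=0, P5=1, P6=1, P7=4) → (P0=5, P1=0, P2=11, P3=0, P4=0, P5=1, P6=0, P7=7)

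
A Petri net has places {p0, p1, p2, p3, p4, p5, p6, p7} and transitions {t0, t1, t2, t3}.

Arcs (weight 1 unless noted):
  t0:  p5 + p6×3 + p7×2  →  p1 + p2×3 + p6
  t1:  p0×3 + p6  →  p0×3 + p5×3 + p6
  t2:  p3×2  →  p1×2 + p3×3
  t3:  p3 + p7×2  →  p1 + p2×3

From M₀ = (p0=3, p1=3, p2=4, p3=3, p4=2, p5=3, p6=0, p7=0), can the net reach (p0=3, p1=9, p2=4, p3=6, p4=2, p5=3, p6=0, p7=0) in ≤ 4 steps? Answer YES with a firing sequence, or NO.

YES — reachable via ⟨t2, t2, t2⟩ (3 firings)

step 1: fire t2:  (p0=3, p1=3, p2=4, p3=3, p4=2, p5=3, p6=0, p7=0) → (p0=3, p1=5, p2=4, p3=4, p4=2, p5=3, p6=0, p7=0)
step 2: fire t2:  (p0=3, p1=5, p2=4, p3=4, p4=2, p5=3, p6=0, p7=0) → (p0=3, p1=7, p2=4, p3=5, p4=2, p5=3, p6=0, p7=0)
step 3: fire t2:  (p0=3, p1=7, p2=4, p3=5, p4=2, p5=3, p6=0, p7=0) → (p0=3, p1=9, p2=4, p3=6, p4=2, p5=3, p6=0, p7=0)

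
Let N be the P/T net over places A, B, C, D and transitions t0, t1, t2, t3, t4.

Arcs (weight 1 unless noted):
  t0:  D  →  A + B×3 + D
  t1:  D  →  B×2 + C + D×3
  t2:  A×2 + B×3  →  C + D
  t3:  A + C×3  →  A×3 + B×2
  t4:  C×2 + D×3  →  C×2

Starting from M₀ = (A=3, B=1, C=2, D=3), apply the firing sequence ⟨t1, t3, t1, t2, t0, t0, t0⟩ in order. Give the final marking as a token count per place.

(A=6, B=13, C=2, D=8)

step 1: fire t1:  (A=3, B=1, C=2, D=3) → (A=3, B=3, C=3, D=5)
step 2: fire t3:  (A=3, B=3, C=3, D=5) → (A=5, B=5, C=0, D=5)
step 3: fire t1:  (A=5, B=5, C=0, D=5) → (A=5, B=7, C=1, D=7)
step 4: fire t2:  (A=5, B=7, C=1, D=7) → (A=3, B=4, C=2, D=8)
step 5: fire t0:  (A=3, B=4, C=2, D=8) → (A=4, B=7, C=2, D=8)
step 6: fire t0:  (A=4, B=7, C=2, D=8) → (A=5, B=10, C=2, D=8)
step 7: fire t0:  (A=5, B=10, C=2, D=8) → (A=6, B=13, C=2, D=8)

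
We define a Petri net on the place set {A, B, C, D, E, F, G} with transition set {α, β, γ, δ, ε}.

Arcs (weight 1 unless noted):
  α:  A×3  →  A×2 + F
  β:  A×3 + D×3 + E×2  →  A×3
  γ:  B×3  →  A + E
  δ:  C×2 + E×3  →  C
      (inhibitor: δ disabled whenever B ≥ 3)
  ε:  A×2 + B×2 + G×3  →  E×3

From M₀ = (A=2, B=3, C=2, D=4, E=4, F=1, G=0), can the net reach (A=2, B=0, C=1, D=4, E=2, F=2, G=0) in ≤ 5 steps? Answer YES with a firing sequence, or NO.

step 1: fire γ:  (A=2, B=3, C=2, D=4, E=4, F=1, G=0) → (A=3, B=0, C=2, D=4, E=5, F=1, G=0)
step 2: fire α:  (A=3, B=0, C=2, D=4, E=5, F=1, G=0) → (A=2, B=0, C=2, D=4, E=5, F=2, G=0)
step 3: fire δ:  (A=2, B=0, C=2, D=4, E=5, F=2, G=0) → (A=2, B=0, C=1, D=4, E=2, F=2, G=0)

YES — reachable via ⟨γ, α, δ⟩ (3 firings)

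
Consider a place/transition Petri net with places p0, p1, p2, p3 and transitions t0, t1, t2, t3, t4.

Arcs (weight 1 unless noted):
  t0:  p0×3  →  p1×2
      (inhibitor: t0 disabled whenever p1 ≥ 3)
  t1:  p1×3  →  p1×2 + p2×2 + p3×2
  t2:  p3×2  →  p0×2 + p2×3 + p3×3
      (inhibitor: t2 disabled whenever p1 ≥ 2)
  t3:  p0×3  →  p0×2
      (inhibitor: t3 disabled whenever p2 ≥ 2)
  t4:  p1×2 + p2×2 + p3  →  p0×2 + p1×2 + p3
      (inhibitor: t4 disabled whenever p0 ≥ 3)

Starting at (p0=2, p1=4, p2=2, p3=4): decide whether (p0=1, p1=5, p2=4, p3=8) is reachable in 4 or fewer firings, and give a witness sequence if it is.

NO — not reachable within 4 firings

depth 0: 1 marking
depth 1: 3 markings reached so far
depth 2: 6 markings reached so far
depth 3: 9 markings reached so far
depth 4: 12 markings reached so far
target is not among the 12 markings reachable within 4 steps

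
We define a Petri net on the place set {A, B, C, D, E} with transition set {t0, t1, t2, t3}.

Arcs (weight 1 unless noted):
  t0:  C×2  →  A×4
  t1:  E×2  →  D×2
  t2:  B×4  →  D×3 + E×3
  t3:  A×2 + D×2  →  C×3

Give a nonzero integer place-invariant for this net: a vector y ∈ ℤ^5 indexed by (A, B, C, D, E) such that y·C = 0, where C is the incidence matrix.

Incidence matrix C (rows=places, cols=transitions):
       t0   t1   t2   t3
    A   4    0    0   -2
    B   0    0   -4    0
    C  -2    0    0    3
    D   0    2    3   -2
    E   0   -2    3    0

Candidate y = [1, 3, 2, 2, 2]; check y·C column-wise:
  col t0: 1·4 + 3·0 + 2·-2 + 2·0 + 2·0 = 0
  col t1: 1·0 + 3·0 + 2·0 + 2·2 + 2·-2 = 0
  col t2: 1·0 + 3·-4 + 2·0 + 2·3 + 2·3 = 0
  col t3: 1·-2 + 3·0 + 2·3 + 2·-2 + 2·0 = 0

y = (A:1, B:3, C:2, D:2, E:2)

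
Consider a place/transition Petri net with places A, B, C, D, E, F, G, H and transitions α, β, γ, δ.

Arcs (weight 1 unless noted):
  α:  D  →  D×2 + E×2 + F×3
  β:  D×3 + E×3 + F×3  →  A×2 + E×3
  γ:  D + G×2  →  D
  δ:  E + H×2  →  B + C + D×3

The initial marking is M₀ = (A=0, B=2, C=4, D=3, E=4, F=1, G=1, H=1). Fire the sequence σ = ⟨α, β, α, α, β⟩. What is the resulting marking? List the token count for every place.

step 1: fire α:  (A=0, B=2, C=4, D=3, E=4, F=1, G=1, H=1) → (A=0, B=2, C=4, D=4, E=6, F=4, G=1, H=1)
step 2: fire β:  (A=0, B=2, C=4, D=4, E=6, F=4, G=1, H=1) → (A=2, B=2, C=4, D=1, E=6, F=1, G=1, H=1)
step 3: fire α:  (A=2, B=2, C=4, D=1, E=6, F=1, G=1, H=1) → (A=2, B=2, C=4, D=2, E=8, F=4, G=1, H=1)
step 4: fire α:  (A=2, B=2, C=4, D=2, E=8, F=4, G=1, H=1) → (A=2, B=2, C=4, D=3, E=10, F=7, G=1, H=1)
step 5: fire β:  (A=2, B=2, C=4, D=3, E=10, F=7, G=1, H=1) → (A=4, B=2, C=4, D=0, E=10, F=4, G=1, H=1)

(A=4, B=2, C=4, D=0, E=10, F=4, G=1, H=1)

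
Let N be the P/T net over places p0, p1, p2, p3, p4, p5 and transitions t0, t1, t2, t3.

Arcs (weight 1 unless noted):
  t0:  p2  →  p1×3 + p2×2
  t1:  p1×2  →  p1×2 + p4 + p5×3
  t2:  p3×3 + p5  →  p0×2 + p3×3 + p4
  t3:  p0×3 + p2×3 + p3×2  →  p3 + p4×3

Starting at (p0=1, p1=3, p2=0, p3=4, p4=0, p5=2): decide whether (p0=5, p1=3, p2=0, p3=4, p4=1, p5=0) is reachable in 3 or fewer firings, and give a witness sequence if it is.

NO — not reachable within 3 firings

depth 0: 1 marking
depth 1: 3 markings reached so far
depth 2: 6 markings reached so far
depth 3: 9 markings reached so far
target is not among the 9 markings reachable within 3 steps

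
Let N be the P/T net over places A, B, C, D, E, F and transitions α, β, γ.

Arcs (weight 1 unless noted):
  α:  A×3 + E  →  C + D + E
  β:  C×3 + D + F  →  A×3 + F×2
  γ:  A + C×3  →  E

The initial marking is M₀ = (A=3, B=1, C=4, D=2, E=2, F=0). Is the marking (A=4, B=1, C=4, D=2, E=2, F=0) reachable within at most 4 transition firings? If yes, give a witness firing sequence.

depth 0: 1 marking
depth 1: 3 markings reached so far
depth 2: 3 markings reached so far
(frontier empty at depth 2; search complete)
target is not among the 3 markings reachable within 4 steps

NO — not reachable within 4 firings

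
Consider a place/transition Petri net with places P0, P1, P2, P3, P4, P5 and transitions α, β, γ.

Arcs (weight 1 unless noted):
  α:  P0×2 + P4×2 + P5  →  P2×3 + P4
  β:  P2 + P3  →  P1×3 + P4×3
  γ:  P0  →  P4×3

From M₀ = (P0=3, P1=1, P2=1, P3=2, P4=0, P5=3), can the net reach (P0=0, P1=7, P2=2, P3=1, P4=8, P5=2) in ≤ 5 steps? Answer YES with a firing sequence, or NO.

depth 0: 1 marking
depth 1: 3 markings reached so far
depth 2: 7 markings reached so far
depth 3: 11 markings reached so far
depth 4: 13 markings reached so far
depth 5: 13 markings reached so far
(frontier empty at depth 5; search complete)
target is not among the 13 markings reachable within 5 steps

NO — not reachable within 5 firings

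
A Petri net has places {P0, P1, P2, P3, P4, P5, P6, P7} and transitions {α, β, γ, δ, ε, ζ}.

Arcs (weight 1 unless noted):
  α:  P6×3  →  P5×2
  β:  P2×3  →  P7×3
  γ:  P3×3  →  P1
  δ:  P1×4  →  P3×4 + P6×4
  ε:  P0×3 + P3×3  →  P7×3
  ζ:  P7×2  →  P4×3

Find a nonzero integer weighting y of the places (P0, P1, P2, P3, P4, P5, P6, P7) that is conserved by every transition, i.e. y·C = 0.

Incidence matrix C (rows=places, cols=transitions):
        α    β    γ    δ    ε    ζ
   P0   0    0    0    0   -3    0
   P1   0    0    1   -4    0    0
   P2   0   -3    0    0    0    0
   P3   0    0   -3    4   -3    0
   P4   0    0    0    0    0    3
   P5   2    0    0    0    0    0
   P6  -3    0    0    4    0    0
   P7   0    3    0    0    3   -2

Candidate y = [1, -3, 0, -1, 0, -3, -2, 0]; check y·C column-wise:
  col α: 1·0 + -3·0 + -1·0 + -3·2 + -2·-3 = 0
  col β: 1·0 + -3·0 + 0·-3 + -1·0 + -3·0 + -2·0 + 0·3 = 0
  col γ: 1·0 + -3·1 + -1·-3 + -3·0 + -2·0 = 0
  col δ: 1·0 + -3·-4 + -1·4 + -3·0 + -2·4 = 0
  col ε: 1·-3 + -3·0 + -1·-3 + -3·0 + -2·0 + 0·3 = 0
  col ζ: 1·0 + -3·0 + -1·0 + 0·3 + -3·0 + -2·0 + 0·-2 = 0

y = (P0:1, P1:-3, P2:0, P3:-1, P4:0, P5:-3, P6:-2, P7:0)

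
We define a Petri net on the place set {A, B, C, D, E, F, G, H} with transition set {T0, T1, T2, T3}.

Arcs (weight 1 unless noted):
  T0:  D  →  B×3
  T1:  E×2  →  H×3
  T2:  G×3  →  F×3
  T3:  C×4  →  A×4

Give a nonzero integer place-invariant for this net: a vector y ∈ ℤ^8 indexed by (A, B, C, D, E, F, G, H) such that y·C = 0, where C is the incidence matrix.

Incidence matrix C (rows=places, cols=transitions):
       T0   T1   T2   T3
    A   0    0    0    4
    B   3    0    0    0
    C   0    0    0   -4
    D  -1    0    0    0
    E   0   -2    0    0
    F   0    0    3    0
    G   0    0   -3    0
    H   0    3    0    0

Candidate y = [1, 0, 1, 0, 0, 0, 0, 0]; check y·C column-wise:
  col T0: 1·0 + 0·3 + 1·0 + 0·-1 = 0
  col T1: 1·0 + 1·0 + 0·-2 + 0·3 = 0
  col T2: 1·0 + 1·0 + 0·3 + 0·-3 = 0
  col T3: 1·4 + 1·-4 = 0

y = (A:1, B:0, C:1, D:0, E:0, F:0, G:0, H:0)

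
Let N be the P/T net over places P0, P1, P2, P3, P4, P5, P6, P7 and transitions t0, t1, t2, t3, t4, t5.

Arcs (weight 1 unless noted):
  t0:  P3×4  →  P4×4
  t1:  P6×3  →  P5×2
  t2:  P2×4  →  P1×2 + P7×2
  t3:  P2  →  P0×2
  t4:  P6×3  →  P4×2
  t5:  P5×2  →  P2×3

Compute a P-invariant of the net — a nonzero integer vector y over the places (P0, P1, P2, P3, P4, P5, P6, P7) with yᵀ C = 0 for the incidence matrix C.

y = (P0:1, P1:4, P2:2, P3:3, P4:3, P5:3, P6:2, P7:0)

Incidence matrix C (rows=places, cols=transitions):
       t0   t1   t2   t3   t4   t5
   P0   0    0    0    2    0    0
   P1   0    0    2    0    0    0
   P2   0    0   -4   -1    0    3
   P3  -4    0    0    0    0    0
   P4   4    0    0    0    2    0
   P5   0    2    0    0    0   -2
   P6   0   -3    0    0   -3    0
   P7   0    0    2    0    0    0

Candidate y = [1, 4, 2, 3, 3, 3, 2, 0]; check y·C column-wise:
  col t0: 1·0 + 4·0 + 2·0 + 3·-4 + 3·4 + 3·0 + 2·0 = 0
  col t1: 1·0 + 4·0 + 2·0 + 3·0 + 3·0 + 3·2 + 2·-3 = 0
  col t2: 1·0 + 4·2 + 2·-4 + 3·0 + 3·0 + 3·0 + 2·0 + 0·2 = 0
  col t3: 1·2 + 4·0 + 2·-1 + 3·0 + 3·0 + 3·0 + 2·0 = 0
  col t4: 1·0 + 4·0 + 2·0 + 3·0 + 3·2 + 3·0 + 2·-3 = 0
  col t5: 1·0 + 4·0 + 2·3 + 3·0 + 3·0 + 3·-2 + 2·0 = 0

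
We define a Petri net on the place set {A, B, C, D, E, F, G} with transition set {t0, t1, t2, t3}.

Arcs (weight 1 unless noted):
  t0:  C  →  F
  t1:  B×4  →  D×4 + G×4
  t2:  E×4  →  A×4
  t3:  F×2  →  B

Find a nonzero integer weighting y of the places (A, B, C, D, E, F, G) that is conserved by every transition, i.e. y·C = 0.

Incidence matrix C (rows=places, cols=transitions):
       t0   t1   t2   t3
    A   0    0    4    0
    B   0   -4    0    1
    C  -1    0    0    0
    D   0    4    0    0
    E   0    0   -4    0
    F   1    0    0   -2
    G   0    4    0    0

Candidate y = [1, 0, 0, 0, 1, 0, 0]; check y·C column-wise:
  col t0: 1·0 + 0·-1 + 1·0 + 0·1 = 0
  col t1: 1·0 + 0·-4 + 0·4 + 1·0 + 0·4 = 0
  col t2: 1·4 + 1·-4 = 0
  col t3: 1·0 + 0·1 + 1·0 + 0·-2 = 0

y = (A:1, B:0, C:0, D:0, E:1, F:0, G:0)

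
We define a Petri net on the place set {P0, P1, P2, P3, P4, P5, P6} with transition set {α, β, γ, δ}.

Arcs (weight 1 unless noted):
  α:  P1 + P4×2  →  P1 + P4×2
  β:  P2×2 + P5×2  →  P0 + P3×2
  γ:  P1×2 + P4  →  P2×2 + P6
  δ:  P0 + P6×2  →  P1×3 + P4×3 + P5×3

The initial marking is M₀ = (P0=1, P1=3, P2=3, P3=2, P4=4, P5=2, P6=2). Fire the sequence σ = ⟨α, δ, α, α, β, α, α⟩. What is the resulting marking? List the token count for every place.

step 1: fire α:  (P0=1, P1=3, P2=3, P3=2, P4=4, P5=2, P6=2) → (P0=1, P1=3, P2=3, P3=2, P4=4, P5=2, P6=2)
step 2: fire δ:  (P0=1, P1=3, P2=3, P3=2, P4=4, P5=2, P6=2) → (P0=0, P1=6, P2=3, P3=2, P4=7, P5=5, P6=0)
step 3: fire α:  (P0=0, P1=6, P2=3, P3=2, P4=7, P5=5, P6=0) → (P0=0, P1=6, P2=3, P3=2, P4=7, P5=5, P6=0)
step 4: fire α:  (P0=0, P1=6, P2=3, P3=2, P4=7, P5=5, P6=0) → (P0=0, P1=6, P2=3, P3=2, P4=7, P5=5, P6=0)
step 5: fire β:  (P0=0, P1=6, P2=3, P3=2, P4=7, P5=5, P6=0) → (P0=1, P1=6, P2=1, P3=4, P4=7, P5=3, P6=0)
step 6: fire α:  (P0=1, P1=6, P2=1, P3=4, P4=7, P5=3, P6=0) → (P0=1, P1=6, P2=1, P3=4, P4=7, P5=3, P6=0)
step 7: fire α:  (P0=1, P1=6, P2=1, P3=4, P4=7, P5=3, P6=0) → (P0=1, P1=6, P2=1, P3=4, P4=7, P5=3, P6=0)

(P0=1, P1=6, P2=1, P3=4, P4=7, P5=3, P6=0)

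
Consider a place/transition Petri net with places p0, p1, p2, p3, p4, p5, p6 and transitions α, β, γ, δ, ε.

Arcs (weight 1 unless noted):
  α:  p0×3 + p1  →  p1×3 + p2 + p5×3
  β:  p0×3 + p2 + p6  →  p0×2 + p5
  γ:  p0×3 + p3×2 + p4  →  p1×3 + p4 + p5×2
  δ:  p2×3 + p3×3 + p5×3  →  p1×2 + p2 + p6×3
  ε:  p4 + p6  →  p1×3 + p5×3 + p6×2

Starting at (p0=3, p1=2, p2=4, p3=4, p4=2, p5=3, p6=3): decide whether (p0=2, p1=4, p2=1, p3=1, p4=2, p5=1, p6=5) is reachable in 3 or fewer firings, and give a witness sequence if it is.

step 1: fire β:  (p0=3, p1=2, p2=4, p3=4, p4=2, p5=3, p6=3) → (p0=2, p1=2, p2=3, p3=4, p4=2, p5=4, p6=2)
step 2: fire δ:  (p0=2, p1=2, p2=3, p3=4, p4=2, p5=4, p6=2) → (p0=2, p1=4, p2=1, p3=1, p4=2, p5=1, p6=5)

YES — reachable via ⟨β, δ⟩ (2 firings)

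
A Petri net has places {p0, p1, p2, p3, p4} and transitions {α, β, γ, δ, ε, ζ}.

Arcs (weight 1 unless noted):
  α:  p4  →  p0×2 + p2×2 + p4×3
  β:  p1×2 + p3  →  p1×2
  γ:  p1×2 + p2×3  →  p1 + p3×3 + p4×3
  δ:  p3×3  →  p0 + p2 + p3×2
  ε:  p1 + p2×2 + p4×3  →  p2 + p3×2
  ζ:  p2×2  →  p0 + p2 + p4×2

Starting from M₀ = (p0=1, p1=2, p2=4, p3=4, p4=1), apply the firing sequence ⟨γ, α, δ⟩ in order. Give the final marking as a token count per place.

step 1: fire γ:  (p0=1, p1=2, p2=4, p3=4, p4=1) → (p0=1, p1=1, p2=1, p3=7, p4=4)
step 2: fire α:  (p0=1, p1=1, p2=1, p3=7, p4=4) → (p0=3, p1=1, p2=3, p3=7, p4=6)
step 3: fire δ:  (p0=3, p1=1, p2=3, p3=7, p4=6) → (p0=4, p1=1, p2=4, p3=6, p4=6)

(p0=4, p1=1, p2=4, p3=6, p4=6)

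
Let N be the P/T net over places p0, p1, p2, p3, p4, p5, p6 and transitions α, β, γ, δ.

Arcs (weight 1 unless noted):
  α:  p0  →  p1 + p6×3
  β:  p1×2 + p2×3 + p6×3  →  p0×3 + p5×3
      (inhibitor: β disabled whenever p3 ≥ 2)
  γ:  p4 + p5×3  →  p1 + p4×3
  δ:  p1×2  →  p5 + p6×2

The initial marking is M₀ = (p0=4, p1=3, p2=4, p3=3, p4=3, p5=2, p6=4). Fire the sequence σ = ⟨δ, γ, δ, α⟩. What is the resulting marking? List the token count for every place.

step 1: fire δ:  (p0=4, p1=3, p2=4, p3=3, p4=3, p5=2, p6=4) → (p0=4, p1=1, p2=4, p3=3, p4=3, p5=3, p6=6)
step 2: fire γ:  (p0=4, p1=1, p2=4, p3=3, p4=3, p5=3, p6=6) → (p0=4, p1=2, p2=4, p3=3, p4=5, p5=0, p6=6)
step 3: fire δ:  (p0=4, p1=2, p2=4, p3=3, p4=5, p5=0, p6=6) → (p0=4, p1=0, p2=4, p3=3, p4=5, p5=1, p6=8)
step 4: fire α:  (p0=4, p1=0, p2=4, p3=3, p4=5, p5=1, p6=8) → (p0=3, p1=1, p2=4, p3=3, p4=5, p5=1, p6=11)

(p0=3, p1=1, p2=4, p3=3, p4=5, p5=1, p6=11)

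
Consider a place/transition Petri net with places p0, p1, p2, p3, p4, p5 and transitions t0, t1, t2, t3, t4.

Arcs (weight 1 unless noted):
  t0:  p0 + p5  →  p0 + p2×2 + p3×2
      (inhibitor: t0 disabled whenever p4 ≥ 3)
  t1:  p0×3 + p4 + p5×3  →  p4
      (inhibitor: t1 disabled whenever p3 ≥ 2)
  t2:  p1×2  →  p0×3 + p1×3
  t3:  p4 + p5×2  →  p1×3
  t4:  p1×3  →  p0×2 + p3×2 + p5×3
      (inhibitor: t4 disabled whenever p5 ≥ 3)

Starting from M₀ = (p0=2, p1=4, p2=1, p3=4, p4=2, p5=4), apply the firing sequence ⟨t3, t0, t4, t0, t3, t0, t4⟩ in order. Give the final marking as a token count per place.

(p0=6, p1=4, p2=7, p3=14, p4=0, p5=3)

step 1: fire t3:  (p0=2, p1=4, p2=1, p3=4, p4=2, p5=4) → (p0=2, p1=7, p2=1, p3=4, p4=1, p5=2)
step 2: fire t0:  (p0=2, p1=7, p2=1, p3=4, p4=1, p5=2) → (p0=2, p1=7, p2=3, p3=6, p4=1, p5=1)
step 3: fire t4:  (p0=2, p1=7, p2=3, p3=6, p4=1, p5=1) → (p0=4, p1=4, p2=3, p3=8, p4=1, p5=4)
step 4: fire t0:  (p0=4, p1=4, p2=3, p3=8, p4=1, p5=4) → (p0=4, p1=4, p2=5, p3=10, p4=1, p5=3)
step 5: fire t3:  (p0=4, p1=4, p2=5, p3=10, p4=1, p5=3) → (p0=4, p1=7, p2=5, p3=10, p4=0, p5=1)
step 6: fire t0:  (p0=4, p1=7, p2=5, p3=10, p4=0, p5=1) → (p0=4, p1=7, p2=7, p3=12, p4=0, p5=0)
step 7: fire t4:  (p0=4, p1=7, p2=7, p3=12, p4=0, p5=0) → (p0=6, p1=4, p2=7, p3=14, p4=0, p5=3)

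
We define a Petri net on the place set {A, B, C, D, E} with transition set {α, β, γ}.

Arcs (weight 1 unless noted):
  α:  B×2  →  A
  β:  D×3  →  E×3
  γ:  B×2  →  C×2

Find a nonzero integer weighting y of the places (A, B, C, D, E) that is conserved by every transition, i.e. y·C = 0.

y = (A:2, B:1, C:1, D:0, E:0)

Incidence matrix C (rows=places, cols=transitions):
        α    β    γ
    A   1    0    0
    B  -2    0   -2
    C   0    0    2
    D   0   -3    0
    E   0    3    0

Candidate y = [2, 1, 1, 0, 0]; check y·C column-wise:
  col α: 2·1 + 1·-2 + 1·0 = 0
  col β: 2·0 + 1·0 + 1·0 + 0·-3 + 0·3 = 0
  col γ: 2·0 + 1·-2 + 1·2 = 0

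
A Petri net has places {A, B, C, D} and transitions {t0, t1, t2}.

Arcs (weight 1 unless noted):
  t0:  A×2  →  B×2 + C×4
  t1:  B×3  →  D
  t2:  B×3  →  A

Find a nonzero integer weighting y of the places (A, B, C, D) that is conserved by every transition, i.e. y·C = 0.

y = (A:3, B:1, C:1, D:3)

Incidence matrix C (rows=places, cols=transitions):
       t0   t1   t2
    A  -2    0    1
    B   2   -3   -3
    C   4    0    0
    D   0    1    0

Candidate y = [3, 1, 1, 3]; check y·C column-wise:
  col t0: 3·-2 + 1·2 + 1·4 + 3·0 = 0
  col t1: 3·0 + 1·-3 + 1·0 + 3·1 = 0
  col t2: 3·1 + 1·-3 + 1·0 + 3·0 = 0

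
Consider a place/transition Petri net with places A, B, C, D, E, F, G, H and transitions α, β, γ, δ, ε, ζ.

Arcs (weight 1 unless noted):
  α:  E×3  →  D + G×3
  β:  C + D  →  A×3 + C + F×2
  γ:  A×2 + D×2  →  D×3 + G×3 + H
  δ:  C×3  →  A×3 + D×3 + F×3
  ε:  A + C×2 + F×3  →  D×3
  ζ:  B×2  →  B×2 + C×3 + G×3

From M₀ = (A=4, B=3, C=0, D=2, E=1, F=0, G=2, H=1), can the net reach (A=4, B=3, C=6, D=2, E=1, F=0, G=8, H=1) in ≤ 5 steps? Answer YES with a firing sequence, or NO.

step 1: fire ζ:  (A=4, B=3, C=0, D=2, E=1, F=0, G=2, H=1) → (A=4, B=3, C=3, D=2, E=1, F=0, G=5, H=1)
step 2: fire ζ:  (A=4, B=3, C=3, D=2, E=1, F=0, G=5, H=1) → (A=4, B=3, C=6, D=2, E=1, F=0, G=8, H=1)

YES — reachable via ⟨ζ, ζ⟩ (2 firings)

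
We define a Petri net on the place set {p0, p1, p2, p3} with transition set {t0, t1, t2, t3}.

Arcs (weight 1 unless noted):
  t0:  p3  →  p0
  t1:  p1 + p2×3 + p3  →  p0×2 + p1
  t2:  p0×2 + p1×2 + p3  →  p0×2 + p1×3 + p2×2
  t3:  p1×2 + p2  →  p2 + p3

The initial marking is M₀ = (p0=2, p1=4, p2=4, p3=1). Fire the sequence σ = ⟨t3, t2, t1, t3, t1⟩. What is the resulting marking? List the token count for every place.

step 1: fire t3:  (p0=2, p1=4, p2=4, p3=1) → (p0=2, p1=2, p2=4, p3=2)
step 2: fire t2:  (p0=2, p1=2, p2=4, p3=2) → (p0=2, p1=3, p2=6, p3=1)
step 3: fire t1:  (p0=2, p1=3, p2=6, p3=1) → (p0=4, p1=3, p2=3, p3=0)
step 4: fire t3:  (p0=4, p1=3, p2=3, p3=0) → (p0=4, p1=1, p2=3, p3=1)
step 5: fire t1:  (p0=4, p1=1, p2=3, p3=1) → (p0=6, p1=1, p2=0, p3=0)

(p0=6, p1=1, p2=0, p3=0)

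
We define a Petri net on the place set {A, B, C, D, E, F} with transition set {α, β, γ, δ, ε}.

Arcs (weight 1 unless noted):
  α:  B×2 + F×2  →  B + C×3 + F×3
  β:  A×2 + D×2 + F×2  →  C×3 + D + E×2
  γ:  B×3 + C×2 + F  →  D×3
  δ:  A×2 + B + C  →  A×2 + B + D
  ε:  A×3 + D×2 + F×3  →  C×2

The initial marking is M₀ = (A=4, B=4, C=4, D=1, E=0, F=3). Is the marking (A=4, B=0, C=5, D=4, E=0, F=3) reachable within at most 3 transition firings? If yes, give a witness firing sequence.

YES — reachable via ⟨α, γ⟩ (2 firings)

step 1: fire α:  (A=4, B=4, C=4, D=1, E=0, F=3) → (A=4, B=3, C=7, D=1, E=0, F=4)
step 2: fire γ:  (A=4, B=3, C=7, D=1, E=0, F=4) → (A=4, B=0, C=5, D=4, E=0, F=3)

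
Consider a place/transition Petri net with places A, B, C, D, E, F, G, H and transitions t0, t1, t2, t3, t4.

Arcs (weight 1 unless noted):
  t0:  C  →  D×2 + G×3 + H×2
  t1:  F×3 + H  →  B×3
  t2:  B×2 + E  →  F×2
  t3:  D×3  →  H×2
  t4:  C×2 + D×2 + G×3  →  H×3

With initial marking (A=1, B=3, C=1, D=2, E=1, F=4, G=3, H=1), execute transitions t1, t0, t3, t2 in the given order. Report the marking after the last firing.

(A=1, B=4, C=0, D=1, E=0, F=3, G=6, H=4)

step 1: fire t1:  (A=1, B=3, C=1, D=2, E=1, F=4, G=3, H=1) → (A=1, B=6, C=1, D=2, E=1, F=1, G=3, H=0)
step 2: fire t0:  (A=1, B=6, C=1, D=2, E=1, F=1, G=3, H=0) → (A=1, B=6, C=0, D=4, E=1, F=1, G=6, H=2)
step 3: fire t3:  (A=1, B=6, C=0, D=4, E=1, F=1, G=6, H=2) → (A=1, B=6, C=0, D=1, E=1, F=1, G=6, H=4)
step 4: fire t2:  (A=1, B=6, C=0, D=1, E=1, F=1, G=6, H=4) → (A=1, B=4, C=0, D=1, E=0, F=3, G=6, H=4)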